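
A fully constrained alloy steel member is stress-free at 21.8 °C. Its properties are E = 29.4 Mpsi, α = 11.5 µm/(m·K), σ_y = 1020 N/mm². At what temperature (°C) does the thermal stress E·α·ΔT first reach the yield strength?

E = 29.4 Mpsi = 202.7 GPa.
σ_y = 1020 N/mm² = 1020 MPa.
E·α·ΔT = 1020 MPa ⇒ ΔT = 1020 / (202.7×10³ × 11.5×10⁻⁶) = 437.6 K.
T = 21.8 + 437.6 = 459.4 °C.

459 °C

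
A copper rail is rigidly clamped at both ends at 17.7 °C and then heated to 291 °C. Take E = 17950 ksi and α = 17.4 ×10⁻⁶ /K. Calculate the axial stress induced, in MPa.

E = 17950 ksi = 123.8 GPa.
ΔT = 273.3 K. Constrained thermal stress σ = E·α·ΔT = 123.8×10³ MPa × 17.4×10⁻⁶ × 273.3 = 589 MPa (compressive).

589 MPa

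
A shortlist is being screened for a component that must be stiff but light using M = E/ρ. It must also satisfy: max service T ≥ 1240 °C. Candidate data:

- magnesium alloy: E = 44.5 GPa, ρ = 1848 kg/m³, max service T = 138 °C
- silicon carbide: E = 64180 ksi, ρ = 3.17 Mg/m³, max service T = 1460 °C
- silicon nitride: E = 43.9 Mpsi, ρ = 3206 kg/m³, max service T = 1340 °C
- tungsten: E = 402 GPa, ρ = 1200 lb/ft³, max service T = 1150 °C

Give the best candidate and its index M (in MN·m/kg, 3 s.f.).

Screen on constraints: max service T ≥ 1240 °C. Survivors: silicon carbide, silicon nitride.
Putting every candidate on a common basis:
  silicon carbide: E = 442.5 GPa, ρ = 3170 kg/m³
  silicon nitride: E = 302.7 GPa, ρ = 3206 kg/m³
  silicon carbide: M = 140 MN·m/kg
  silicon nitride: M = 94.4 MN·m/kg
Silicon carbide has the largest M.

silicon carbide, M = 140 MN·m/kg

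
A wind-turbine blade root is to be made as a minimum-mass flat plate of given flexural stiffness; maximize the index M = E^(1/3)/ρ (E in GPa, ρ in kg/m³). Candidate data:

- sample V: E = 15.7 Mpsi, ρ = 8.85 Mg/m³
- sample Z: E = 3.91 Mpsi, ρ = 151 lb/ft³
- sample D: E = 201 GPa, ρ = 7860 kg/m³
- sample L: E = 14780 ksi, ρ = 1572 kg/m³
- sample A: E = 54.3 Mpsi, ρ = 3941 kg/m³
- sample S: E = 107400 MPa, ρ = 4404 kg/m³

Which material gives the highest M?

sample L

After converting to SI:
  sample V: E = 108.2 GPa, ρ = 8850 kg/m³
  sample Z: E = 26.96 GPa, ρ = 2419 kg/m³
  sample D: E = 201.0 GPa, ρ = 7860 kg/m³
  sample L: E = 101.9 GPa, ρ = 1572 kg/m³
  sample A: E = 374.4 GPa, ρ = 3941 kg/m³
  sample S: E = 107.4 GPa, ρ = 4404 kg/m³
  sample L: M = 2.97×10⁻³
  sample A: M = 1.83×10⁻³
  sample Z: M = 1.24×10⁻³
  sample S: M = 1.08×10⁻³
  sample D: M = 0.745×10⁻³
  sample V: M = 0.539×10⁻³
Highest index: sample L.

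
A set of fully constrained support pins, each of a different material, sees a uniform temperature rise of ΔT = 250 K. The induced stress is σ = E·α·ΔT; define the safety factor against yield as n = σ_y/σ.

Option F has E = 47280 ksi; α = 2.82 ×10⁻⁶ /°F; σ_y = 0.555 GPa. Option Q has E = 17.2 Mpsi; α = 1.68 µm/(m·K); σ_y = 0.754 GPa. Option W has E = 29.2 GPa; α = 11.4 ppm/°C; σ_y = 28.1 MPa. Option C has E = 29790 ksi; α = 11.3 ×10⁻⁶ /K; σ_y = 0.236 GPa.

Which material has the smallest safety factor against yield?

option W

With everything in SI (GPa, ×10⁻⁶/K, MPa):
  option F: E = 326.0, α = 5.08, σ_y = 555.0 → σ = 414 MPa, n = 1.34
  option Q: E = 118.6, α = 1.68, σ_y = 754.0 → σ = 49.8 MPa, n = 15.1
  option W: E = 29.20, α = 11.4, σ_y = 28.10 → σ = 83.2 MPa, n = 0.338
  option C: E = 205.4, α = 11.3, σ_y = 236.0 → σ = 580 MPa, n = 0.407
Smallest n: option W with n = 0.338.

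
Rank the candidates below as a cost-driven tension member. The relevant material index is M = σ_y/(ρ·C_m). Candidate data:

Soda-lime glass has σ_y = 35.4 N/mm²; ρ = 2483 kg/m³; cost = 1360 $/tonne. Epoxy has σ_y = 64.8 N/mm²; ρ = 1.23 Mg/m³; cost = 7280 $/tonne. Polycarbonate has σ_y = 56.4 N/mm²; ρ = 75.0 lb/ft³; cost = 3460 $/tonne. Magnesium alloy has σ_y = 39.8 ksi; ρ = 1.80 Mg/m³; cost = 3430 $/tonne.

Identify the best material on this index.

After converting to SI:
  soda-lime glass: σ_y = 35.40 MPa, ρ = 2483 kg/m³, cost = 1.360 $/kg
  epoxy: σ_y = 64.80 MPa, ρ = 1230 kg/m³, cost = 7.280 $/kg
  polycarbonate: σ_y = 56.40 MPa, ρ = 1201 kg/m³, cost = 3.460 $/kg
  magnesium alloy: σ_y = 274.4 MPa, ρ = 1800 kg/m³, cost = 3.430 $/kg
  magnesium alloy: M = 44.4 kN·m per $
  polycarbonate: M = 13.6 kN·m per $
  soda-lime glass: M = 10.5 kN·m per $
  epoxy: M = 7.24 kN·m per $
Magnesium alloy ranks first.

magnesium alloy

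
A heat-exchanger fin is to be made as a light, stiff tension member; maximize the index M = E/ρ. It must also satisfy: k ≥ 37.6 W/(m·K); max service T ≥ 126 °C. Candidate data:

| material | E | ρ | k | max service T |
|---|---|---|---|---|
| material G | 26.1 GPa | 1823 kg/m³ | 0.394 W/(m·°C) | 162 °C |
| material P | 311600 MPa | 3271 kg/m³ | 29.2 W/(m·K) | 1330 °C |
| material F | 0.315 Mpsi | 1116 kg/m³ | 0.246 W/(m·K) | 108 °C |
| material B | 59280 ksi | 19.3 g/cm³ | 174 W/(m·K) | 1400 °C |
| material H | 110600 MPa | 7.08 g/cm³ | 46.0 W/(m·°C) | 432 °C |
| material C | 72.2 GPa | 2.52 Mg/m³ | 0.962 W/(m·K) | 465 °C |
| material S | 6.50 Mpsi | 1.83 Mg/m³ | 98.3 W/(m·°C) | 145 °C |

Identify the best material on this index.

material S

Screen on constraints: k ≥ 37.6 W/(m·K); max service T ≥ 126 °C. Survivors: material B, material H, material S.
Normalizing units and computing the index:
  material B: E = 408.7 GPa, ρ = 19300 kg/m³
  material H: E = 110.6 GPa, ρ = 7080 kg/m³
  material S: E = 44.82 GPa, ρ = 1830 kg/m³
  material S: M = 24.5 MN·m/kg
  material B: M = 21.2 MN·m/kg
  material H: M = 15.6 MN·m/kg
Highest index: material S.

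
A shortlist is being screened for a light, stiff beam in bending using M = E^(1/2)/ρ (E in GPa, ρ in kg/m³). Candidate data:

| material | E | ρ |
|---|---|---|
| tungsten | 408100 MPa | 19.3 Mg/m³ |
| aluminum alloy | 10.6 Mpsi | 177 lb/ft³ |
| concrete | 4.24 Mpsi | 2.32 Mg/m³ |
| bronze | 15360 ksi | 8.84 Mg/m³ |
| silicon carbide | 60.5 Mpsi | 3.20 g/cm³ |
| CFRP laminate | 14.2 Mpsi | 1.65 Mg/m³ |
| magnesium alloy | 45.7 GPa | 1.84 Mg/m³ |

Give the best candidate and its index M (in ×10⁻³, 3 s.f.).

Normalizing units and computing the index:
  tungsten: E = 408.1 GPa, ρ = 19300 kg/m³
  aluminum alloy: E = 73.08 GPa, ρ = 2835 kg/m³
  concrete: E = 29.23 GPa, ρ = 2320 kg/m³
  bronze: E = 105.9 GPa, ρ = 8840 kg/m³
  silicon carbide: E = 417.1 GPa, ρ = 3200 kg/m³
  CFRP laminate: E = 97.91 GPa, ρ = 1650 kg/m³
  magnesium alloy: E = 45.70 GPa, ρ = 1840 kg/m³
  silicon carbide: M = 6.38×10⁻³
  CFRP laminate: M = 6.00×10⁻³
  magnesium alloy: M = 3.67×10⁻³
  aluminum alloy: M = 3.02×10⁻³
  concrete: M = 2.33×10⁻³
  bronze: M = 1.16×10⁻³
  tungsten: M = 1.05×10⁻³
Highest index: silicon carbide.

silicon carbide, M = 6.38×10⁻³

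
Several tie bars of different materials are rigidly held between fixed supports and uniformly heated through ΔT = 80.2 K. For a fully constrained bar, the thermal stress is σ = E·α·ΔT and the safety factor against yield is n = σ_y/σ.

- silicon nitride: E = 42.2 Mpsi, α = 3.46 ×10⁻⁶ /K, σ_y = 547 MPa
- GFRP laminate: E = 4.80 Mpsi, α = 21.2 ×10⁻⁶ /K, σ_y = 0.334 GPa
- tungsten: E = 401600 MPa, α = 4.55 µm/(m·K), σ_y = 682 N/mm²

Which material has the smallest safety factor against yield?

tungsten

In consistent units (E in GPa, α in ×10⁻⁶/K, σ_y in MPa):
  silicon nitride: E = 291.0, α = 3.46, σ_y = 547.0 → σ = 80.7 MPa, n = 6.77
  GFRP laminate: E = 33.09, α = 21.2, σ_y = 334.0 → σ = 56.3 MPa, n = 5.94
  tungsten: E = 401.6, α = 4.55, σ_y = 682.0 → σ = 147 MPa, n = 4.65
Smallest n: tungsten with n = 4.65.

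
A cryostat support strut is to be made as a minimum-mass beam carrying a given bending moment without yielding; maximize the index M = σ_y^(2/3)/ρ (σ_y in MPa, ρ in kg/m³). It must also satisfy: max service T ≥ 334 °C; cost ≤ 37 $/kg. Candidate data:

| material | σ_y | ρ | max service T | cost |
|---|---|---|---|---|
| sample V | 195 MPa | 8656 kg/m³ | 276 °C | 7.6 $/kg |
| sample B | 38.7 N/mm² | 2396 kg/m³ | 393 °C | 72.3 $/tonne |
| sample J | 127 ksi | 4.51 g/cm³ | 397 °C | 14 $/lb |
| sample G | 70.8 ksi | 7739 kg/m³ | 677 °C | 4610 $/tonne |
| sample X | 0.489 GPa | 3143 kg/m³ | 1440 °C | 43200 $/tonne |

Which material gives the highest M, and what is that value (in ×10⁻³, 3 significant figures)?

sample J, M = 20.3×10⁻³

Screen on constraints: max service T ≥ 334 °C; cost ≤ 37 $/kg. Survivors: sample B, sample J, sample G.
After converting to SI:
  sample B: σ_y = 38.70 MPa, ρ = 2396 kg/m³
  sample J: σ_y = 875.6 MPa, ρ = 4510 kg/m³
  sample G: σ_y = 488.1 MPa, ρ = 7739 kg/m³
  sample J: M = 20.3×10⁻³
  sample G: M = 8.01×10⁻³
  sample B: M = 4.78×10⁻³
Highest index: sample J.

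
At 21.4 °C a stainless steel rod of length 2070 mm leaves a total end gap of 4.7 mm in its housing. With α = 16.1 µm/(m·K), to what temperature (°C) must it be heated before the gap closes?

162 °C

α·L₀·ΔT = 4.7 mm ⇒ ΔT = 4.7 / (16.1×10⁻⁶ × 2070.0) = 141.0 K.
T = 21.4 + 141.0 = 162.4 °C.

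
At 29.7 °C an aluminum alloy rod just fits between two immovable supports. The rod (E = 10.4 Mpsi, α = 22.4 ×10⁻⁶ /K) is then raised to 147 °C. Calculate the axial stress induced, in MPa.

188 MPa

E = 10.4 Mpsi = 71.71 GPa.
ΔT = 117.3 K. Constrained thermal stress σ = E·α·ΔT = 71.71×10³ MPa × 22.4×10⁻⁶ × 117.3 = 188 MPa (compressive).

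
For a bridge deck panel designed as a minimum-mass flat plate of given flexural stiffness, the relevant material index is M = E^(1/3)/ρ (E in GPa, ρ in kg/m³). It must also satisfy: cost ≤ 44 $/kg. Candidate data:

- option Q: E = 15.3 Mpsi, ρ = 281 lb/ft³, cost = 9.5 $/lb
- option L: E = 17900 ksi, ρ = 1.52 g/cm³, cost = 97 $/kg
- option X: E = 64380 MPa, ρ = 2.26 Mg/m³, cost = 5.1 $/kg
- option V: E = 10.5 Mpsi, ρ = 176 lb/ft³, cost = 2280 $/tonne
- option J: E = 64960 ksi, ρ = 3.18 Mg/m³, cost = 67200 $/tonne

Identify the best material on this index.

option X

Screen on constraints: cost ≤ 44 $/kg. Survivors: option Q, option X, option V.
Convert each candidate to consistent units, then evaluate M:
  option Q: E = 105.5 GPa, ρ = 4501 kg/m³
  option X: E = 64.38 GPa, ρ = 2260 kg/m³
  option V: E = 72.39 GPa, ρ = 2819 kg/m³
  option X: M = 1.77×10⁻³
  option V: M = 1.48×10⁻³
  option Q: M = 1.05×10⁻³
Highest index: option X.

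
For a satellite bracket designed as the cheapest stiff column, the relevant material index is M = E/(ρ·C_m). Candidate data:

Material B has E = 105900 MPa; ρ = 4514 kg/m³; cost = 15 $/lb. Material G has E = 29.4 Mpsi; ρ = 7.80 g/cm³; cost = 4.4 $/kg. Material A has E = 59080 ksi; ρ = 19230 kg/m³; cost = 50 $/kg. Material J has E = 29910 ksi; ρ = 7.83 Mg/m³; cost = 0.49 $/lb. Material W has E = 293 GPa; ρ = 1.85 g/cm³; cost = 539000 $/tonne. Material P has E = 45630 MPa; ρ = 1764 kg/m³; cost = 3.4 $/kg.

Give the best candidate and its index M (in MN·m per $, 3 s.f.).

Convert each candidate to consistent units, then evaluate M:
  material B: E = 105.9 GPa, ρ = 4514 kg/m³, cost = 33.07 $/kg
  material G: E = 202.7 GPa, ρ = 7800 kg/m³, cost = 4.400 $/kg
  material A: E = 407.3 GPa, ρ = 19230 kg/m³, cost = 50.00 $/kg
  material J: E = 206.2 GPa, ρ = 7830 kg/m³, cost = 1.080 $/kg
  material W: E = 293.0 GPa, ρ = 1850 kg/m³, cost = 539.0 $/kg
  material P: E = 45.63 GPa, ρ = 1764 kg/m³, cost = 3.400 $/kg
  material J: M = 24.4 MN·m per $
  material P: M = 7.61 MN·m per $
  material G: M = 5.91 MN·m per $
  material B: M = 0.709 MN·m per $
  material A: M = 0.424 MN·m per $
  material W: M = 0.294 MN·m per $
Material J has the largest M.

material J, M = 24.4 MN·m per $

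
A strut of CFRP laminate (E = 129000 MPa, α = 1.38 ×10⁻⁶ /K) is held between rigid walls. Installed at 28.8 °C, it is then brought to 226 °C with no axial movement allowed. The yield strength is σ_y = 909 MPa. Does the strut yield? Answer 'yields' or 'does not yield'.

does not yield

E = 129000 MPa = 129.0 GPa.
ΔT = 197.2 K. Constrained thermal stress σ = E·α·ΔT = 129.0×10³ MPa × 1.38×10⁻⁶ × 197.2 = 35.1 MPa (compressive).
Compare to σ_y = 909 MPa: σ < σ_y, so it does not yield.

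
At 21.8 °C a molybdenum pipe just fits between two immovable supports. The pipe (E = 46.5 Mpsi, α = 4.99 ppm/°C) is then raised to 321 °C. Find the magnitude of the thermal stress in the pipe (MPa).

479 MPa

E = 46.5 Mpsi = 320.6 GPa.
ΔT = 299.2 K. Constrained thermal stress σ = E·α·ΔT = 320.6×10³ MPa × 4.99×10⁻⁶ × 299.2 = 479 MPa (compressive).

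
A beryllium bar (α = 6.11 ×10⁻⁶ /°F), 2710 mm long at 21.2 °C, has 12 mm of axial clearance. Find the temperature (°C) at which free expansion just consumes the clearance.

α = 6.11×10⁻⁶/°F × 9/5 = 11.0×10⁻⁶/K.
α·L₀·ΔT = 12.0 mm ⇒ ΔT = 12.0 / (11.0×10⁻⁶ × 2710.0) = 402.6 K.
T = 21.2 + 402.6 = 423.8 °C.

424 °C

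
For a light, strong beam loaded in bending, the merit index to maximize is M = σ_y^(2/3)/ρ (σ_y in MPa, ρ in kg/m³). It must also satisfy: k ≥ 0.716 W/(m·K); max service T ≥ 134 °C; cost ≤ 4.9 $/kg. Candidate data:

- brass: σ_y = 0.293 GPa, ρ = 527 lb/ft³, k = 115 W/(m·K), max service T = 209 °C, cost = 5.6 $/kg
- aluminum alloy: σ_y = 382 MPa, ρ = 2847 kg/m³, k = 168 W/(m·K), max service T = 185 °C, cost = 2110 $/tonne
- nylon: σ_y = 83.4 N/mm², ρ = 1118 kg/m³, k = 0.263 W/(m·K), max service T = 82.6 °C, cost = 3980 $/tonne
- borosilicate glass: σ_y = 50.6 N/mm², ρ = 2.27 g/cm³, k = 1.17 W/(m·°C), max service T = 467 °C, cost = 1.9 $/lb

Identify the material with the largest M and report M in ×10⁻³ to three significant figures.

Screen on constraints: k ≥ 0.716 W/(m·K); max service T ≥ 134 °C; cost ≤ 4.9 $/kg. Survivors: aluminum alloy, borosilicate glass.
Normalizing units and computing the index:
  aluminum alloy: σ_y = 382.0 MPa, ρ = 2847 kg/m³
  borosilicate glass: σ_y = 50.60 MPa, ρ = 2270 kg/m³
  aluminum alloy: M = 18.5×10⁻³
  borosilicate glass: M = 6.03×10⁻³
Highest index: aluminum alloy.

aluminum alloy, M = 18.5×10⁻³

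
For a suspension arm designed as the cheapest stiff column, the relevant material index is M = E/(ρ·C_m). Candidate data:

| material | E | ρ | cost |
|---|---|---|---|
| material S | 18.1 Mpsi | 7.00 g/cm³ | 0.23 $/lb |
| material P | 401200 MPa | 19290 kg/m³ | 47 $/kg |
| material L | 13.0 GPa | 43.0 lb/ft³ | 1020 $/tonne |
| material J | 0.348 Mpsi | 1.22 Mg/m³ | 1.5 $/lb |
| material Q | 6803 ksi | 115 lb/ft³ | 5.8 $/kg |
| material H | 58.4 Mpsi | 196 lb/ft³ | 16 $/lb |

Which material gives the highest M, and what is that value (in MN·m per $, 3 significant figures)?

material S, M = 35.2 MN·m per $

After converting to SI:
  material S: E = 124.8 GPa, ρ = 7000 kg/m³, cost = 0.5071 $/kg
  material P: E = 401.2 GPa, ρ = 19290 kg/m³, cost = 47.00 $/kg
  material L: E = 13.00 GPa, ρ = 688.8 kg/m³, cost = 1.020 $/kg
  material J: E = 2.399 GPa, ρ = 1220 kg/m³, cost = 3.307 $/kg
  material Q: E = 46.91 GPa, ρ = 1842 kg/m³, cost = 5.800 $/kg
  material H: E = 402.7 GPa, ρ = 3140 kg/m³, cost = 35.27 $/kg
  material S: M = 35.2 MN·m per $
  material L: M = 18.5 MN·m per $
  material Q: M = 4.39 MN·m per $
  material H: M = 3.64 MN·m per $
  material J: M = 0.595 MN·m per $
  material P: M = 0.443 MN·m per $
Material S ranks first.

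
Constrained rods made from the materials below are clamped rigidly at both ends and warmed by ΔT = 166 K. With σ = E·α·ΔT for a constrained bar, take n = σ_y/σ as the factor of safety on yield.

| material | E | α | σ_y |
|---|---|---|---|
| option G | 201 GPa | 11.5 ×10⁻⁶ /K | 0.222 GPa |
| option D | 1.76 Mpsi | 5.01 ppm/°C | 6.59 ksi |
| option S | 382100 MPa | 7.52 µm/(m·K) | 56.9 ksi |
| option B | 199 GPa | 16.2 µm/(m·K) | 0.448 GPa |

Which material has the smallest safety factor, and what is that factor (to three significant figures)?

Converting E to GPa, α to ×10⁻⁶/K, σ_y to MPa, then σ and n for each:
  option G: E = 201.0, α = 11.5, σ_y = 222.0 → σ = 384 MPa, n = 0.579
  option D: E = 12.13, α = 5.01, σ_y = 45.44 → σ = 10.1 MPa, n = 4.50
  option S: E = 382.1, α = 7.52, σ_y = 392.3 → σ = 477 MPa, n = 0.822
  option B: E = 199.0, α = 16.2, σ_y = 448.0 → σ = 535 MPa, n = 0.837
The minimum is option G at n = 0.579.

option G, n = 0.579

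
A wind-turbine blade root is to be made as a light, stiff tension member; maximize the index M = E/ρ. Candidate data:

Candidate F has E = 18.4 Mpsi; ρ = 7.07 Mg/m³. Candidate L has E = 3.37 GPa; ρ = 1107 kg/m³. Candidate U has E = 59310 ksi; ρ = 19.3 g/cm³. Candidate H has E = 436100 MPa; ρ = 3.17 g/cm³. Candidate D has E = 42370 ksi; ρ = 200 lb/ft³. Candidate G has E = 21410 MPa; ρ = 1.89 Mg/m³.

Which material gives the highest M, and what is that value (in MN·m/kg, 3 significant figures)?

candidate H, M = 138 MN·m/kg

Convert each candidate to consistent units, then evaluate M:
  candidate F: E = 126.9 GPa, ρ = 7070 kg/m³
  candidate L: E = 3.370 GPa, ρ = 1107 kg/m³
  candidate U: E = 408.9 GPa, ρ = 19300 kg/m³
  candidate H: E = 436.1 GPa, ρ = 3170 kg/m³
  candidate D: E = 292.1 GPa, ρ = 3204 kg/m³
  candidate G: E = 21.41 GPa, ρ = 1890 kg/m³
  candidate H: M = 138 MN·m/kg
  candidate D: M = 91.2 MN·m/kg
  candidate U: M = 21.2 MN·m/kg
  candidate F: M = 17.9 MN·m/kg
  candidate G: M = 11.3 MN·m/kg
  candidate L: M = 3.04 MN·m/kg
Highest index: candidate H.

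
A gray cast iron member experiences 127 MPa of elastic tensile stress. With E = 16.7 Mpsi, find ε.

1.10×10⁻³

E = 16.7 Mpsi = 115.1 GPa = 115100 MPa.
ε = σ/E = 127 / 115100 = 1.10×10⁻³.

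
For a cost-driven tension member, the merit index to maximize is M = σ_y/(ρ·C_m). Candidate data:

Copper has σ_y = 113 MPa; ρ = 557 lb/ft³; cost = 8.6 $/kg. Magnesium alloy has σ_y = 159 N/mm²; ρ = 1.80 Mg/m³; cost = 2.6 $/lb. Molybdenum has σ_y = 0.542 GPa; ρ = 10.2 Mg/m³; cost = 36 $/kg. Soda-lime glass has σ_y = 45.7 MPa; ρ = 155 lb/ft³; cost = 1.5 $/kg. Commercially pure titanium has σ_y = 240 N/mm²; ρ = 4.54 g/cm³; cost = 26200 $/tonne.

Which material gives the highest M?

In SI units:
  copper: σ_y = 113.0 MPa, ρ = 8922 kg/m³, cost = 8.600 $/kg
  magnesium alloy: σ_y = 159.0 MPa, ρ = 1800 kg/m³, cost = 5.732 $/kg
  molybdenum: σ_y = 542.0 MPa, ρ = 10200 kg/m³, cost = 36.00 $/kg
  soda-lime glass: σ_y = 45.70 MPa, ρ = 2483 kg/m³, cost = 1.500 $/kg
  commercially pure titanium: σ_y = 240.0 MPa, ρ = 4540 kg/m³, cost = 26.20 $/kg
  magnesium alloy: M = 15.4 kN·m per $
  soda-lime glass: M = 12.3 kN·m per $
  commercially pure titanium: M = 2.02 kN·m per $
  molybdenum: M = 1.48 kN·m per $
  copper: M = 1.47 kN·m per $
Magnesium alloy ranks first.

magnesium alloy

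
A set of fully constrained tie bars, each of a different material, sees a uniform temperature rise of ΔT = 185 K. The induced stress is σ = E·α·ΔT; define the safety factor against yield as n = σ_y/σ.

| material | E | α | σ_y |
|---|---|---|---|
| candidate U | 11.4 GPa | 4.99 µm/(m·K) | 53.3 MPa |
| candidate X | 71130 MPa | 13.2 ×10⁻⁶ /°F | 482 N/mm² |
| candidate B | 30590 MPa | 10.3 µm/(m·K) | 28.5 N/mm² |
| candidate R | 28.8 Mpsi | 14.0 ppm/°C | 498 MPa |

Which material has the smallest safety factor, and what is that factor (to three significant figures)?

candidate B, n = 0.489

With everything in SI (GPa, ×10⁻⁶/K, MPa):
  candidate U: E = 11.40, α = 4.99, σ_y = 53.30 → σ = 10.5 MPa, n = 5.06
  candidate X: E = 71.13, α = 23.8, σ_y = 482.0 → σ = 313 MPa, n = 1.54
  candidate B: E = 30.59, α = 10.3, σ_y = 28.50 → σ = 58.3 MPa, n = 0.489
  candidate R: E = 198.6, α = 14.0, σ_y = 498.0 → σ = 514 MPa, n = 0.968
Candidate B has the lowest safety factor, n = 0.489.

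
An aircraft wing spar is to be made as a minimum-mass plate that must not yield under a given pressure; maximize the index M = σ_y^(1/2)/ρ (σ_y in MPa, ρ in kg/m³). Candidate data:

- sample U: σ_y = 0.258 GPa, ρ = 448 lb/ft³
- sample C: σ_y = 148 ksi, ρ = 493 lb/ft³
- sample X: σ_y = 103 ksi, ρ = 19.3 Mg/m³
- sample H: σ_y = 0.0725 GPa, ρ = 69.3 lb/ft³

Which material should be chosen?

Putting every candidate on a common basis:
  sample U: σ_y = 258.0 MPa, ρ = 7176 kg/m³
  sample C: σ_y = 1020 MPa, ρ = 7897 kg/m³
  sample X: σ_y = 710.2 MPa, ρ = 19300 kg/m³
  sample H: σ_y = 72.50 MPa, ρ = 1110 kg/m³
  sample H: M = 7.67×10⁻³
  sample C: M = 4.05×10⁻³
  sample U: M = 2.24×10⁻³
  sample X: M = 1.38×10⁻³
Highest index: sample H.

sample H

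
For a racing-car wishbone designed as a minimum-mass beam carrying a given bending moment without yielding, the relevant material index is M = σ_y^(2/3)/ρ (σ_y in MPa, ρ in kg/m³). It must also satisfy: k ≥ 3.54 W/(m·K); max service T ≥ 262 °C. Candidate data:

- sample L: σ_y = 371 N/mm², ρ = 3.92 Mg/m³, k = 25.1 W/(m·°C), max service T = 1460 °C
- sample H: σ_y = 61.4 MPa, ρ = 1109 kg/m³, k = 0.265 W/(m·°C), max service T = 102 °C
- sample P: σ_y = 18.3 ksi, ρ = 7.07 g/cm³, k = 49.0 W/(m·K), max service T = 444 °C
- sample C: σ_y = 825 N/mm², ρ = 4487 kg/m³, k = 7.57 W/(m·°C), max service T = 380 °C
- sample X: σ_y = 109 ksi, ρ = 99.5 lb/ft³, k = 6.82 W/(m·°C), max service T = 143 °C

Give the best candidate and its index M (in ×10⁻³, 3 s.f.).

sample C, M = 19.6×10⁻³

Screen on constraints: k ≥ 3.54 W/(m·K); max service T ≥ 262 °C. Survivors: sample L, sample P, sample C.
After converting to SI:
  sample L: σ_y = 371.0 MPa, ρ = 3920 kg/m³
  sample P: σ_y = 126.2 MPa, ρ = 7070 kg/m³
  sample C: σ_y = 825.0 MPa, ρ = 4487 kg/m³
  sample C: M = 19.6×10⁻³
  sample L: M = 13.2×10⁻³
  sample P: M = 3.56×10⁻³
Sample C ranks first.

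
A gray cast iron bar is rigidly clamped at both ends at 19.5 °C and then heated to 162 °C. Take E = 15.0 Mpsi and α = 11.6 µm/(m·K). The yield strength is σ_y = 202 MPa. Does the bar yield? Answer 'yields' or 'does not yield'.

does not yield

E = 15.0 Mpsi = 103.4 GPa.
ΔT = 142.5 K. Constrained thermal stress σ = E·α·ΔT = 103.4×10³ MPa × 11.6×10⁻⁶ × 142.5 = 171 MPa (compressive).
Compare to σ_y = 202 MPa: σ < σ_y, so it does not yield.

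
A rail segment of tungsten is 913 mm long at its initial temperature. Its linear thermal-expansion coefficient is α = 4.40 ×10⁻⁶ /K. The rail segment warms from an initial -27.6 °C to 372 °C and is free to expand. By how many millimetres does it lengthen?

ΔT = 372 − (-27.6) = 399.6 K.
ΔL = α·L₀·ΔT = 4.40×10⁻⁶ × 913 mm × 399.6 K = 1.61 mm.

1.61 mm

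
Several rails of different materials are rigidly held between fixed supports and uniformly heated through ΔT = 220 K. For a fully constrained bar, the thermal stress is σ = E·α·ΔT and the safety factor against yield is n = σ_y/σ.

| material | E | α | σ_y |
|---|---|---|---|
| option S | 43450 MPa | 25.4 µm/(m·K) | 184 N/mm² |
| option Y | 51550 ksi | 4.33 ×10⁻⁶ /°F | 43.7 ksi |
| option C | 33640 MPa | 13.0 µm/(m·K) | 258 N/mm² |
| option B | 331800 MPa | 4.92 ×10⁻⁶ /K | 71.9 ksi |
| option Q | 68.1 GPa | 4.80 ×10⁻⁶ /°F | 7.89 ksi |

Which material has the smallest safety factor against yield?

option Q

In consistent units (E in GPa, α in ×10⁻⁶/K, σ_y in MPa):
  option S: E = 43.45, α = 25.4, σ_y = 184.0 → σ = 243 MPa, n = 0.758
  option Y: E = 355.4, α = 7.79, σ_y = 301.3 → σ = 609 MPa, n = 0.494
  option C: E = 33.64, α = 13.0, σ_y = 258.0 → σ = 96.2 MPa, n = 2.68
  option B: E = 331.8, α = 4.92, σ_y = 495.7 → σ = 359 MPa, n = 1.38
  option Q: E = 68.10, α = 8.64, σ_y = 54.40 → σ = 129 MPa, n = 0.420
Option Q has the lowest safety factor, n = 0.420.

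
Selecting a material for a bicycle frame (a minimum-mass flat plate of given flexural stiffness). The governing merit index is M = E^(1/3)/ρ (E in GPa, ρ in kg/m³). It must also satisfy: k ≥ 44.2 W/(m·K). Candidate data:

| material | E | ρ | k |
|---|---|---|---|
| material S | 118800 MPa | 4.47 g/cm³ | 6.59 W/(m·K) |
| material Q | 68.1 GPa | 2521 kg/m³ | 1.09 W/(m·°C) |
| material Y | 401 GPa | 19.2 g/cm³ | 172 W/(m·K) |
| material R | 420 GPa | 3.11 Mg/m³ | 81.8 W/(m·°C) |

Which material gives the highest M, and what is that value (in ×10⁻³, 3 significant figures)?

material R, M = 2.41×10⁻³

Screen on constraints: k ≥ 44.2 W/(m·K). Survivors: material Y, material R.
Convert each candidate to consistent units, then evaluate M:
  material Y: E = 401.0 GPa, ρ = 19200 kg/m³
  material R: E = 420.0 GPa, ρ = 3110 kg/m³
  material R: M = 2.41×10⁻³
  material Y: M = 0.384×10⁻³
The maximum is for material R.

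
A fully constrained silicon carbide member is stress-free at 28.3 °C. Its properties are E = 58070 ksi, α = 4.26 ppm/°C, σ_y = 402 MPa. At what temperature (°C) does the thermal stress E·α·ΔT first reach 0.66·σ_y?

E = 58070 ksi = 400.4 GPa.
E·α·ΔT = 265.3 MPa ⇒ ΔT = 265.3 / (400.4×10³ × 4.26×10⁻⁶) = 155.6 K.
T = 28.3 + 155.6 = 183.9 °C.

184 °C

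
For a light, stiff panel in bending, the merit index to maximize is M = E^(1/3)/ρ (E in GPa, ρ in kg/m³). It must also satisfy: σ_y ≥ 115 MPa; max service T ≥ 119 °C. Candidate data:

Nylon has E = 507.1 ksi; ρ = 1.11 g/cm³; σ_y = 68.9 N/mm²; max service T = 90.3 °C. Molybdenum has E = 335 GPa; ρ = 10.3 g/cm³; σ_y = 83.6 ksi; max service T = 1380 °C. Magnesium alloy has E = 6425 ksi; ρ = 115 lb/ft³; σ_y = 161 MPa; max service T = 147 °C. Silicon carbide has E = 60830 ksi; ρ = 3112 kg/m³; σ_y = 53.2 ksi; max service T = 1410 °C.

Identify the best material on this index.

silicon carbide

Screen on constraints: σ_y ≥ 115 MPa; max service T ≥ 119 °C. Survivors: molybdenum, magnesium alloy, silicon carbide.
Normalizing units and computing the index:
  molybdenum: E = 335.0 GPa, ρ = 10300 kg/m³
  magnesium alloy: E = 44.30 GPa, ρ = 1842 kg/m³
  silicon carbide: E = 419.4 GPa, ρ = 3112 kg/m³
  silicon carbide: M = 2.41×10⁻³
  magnesium alloy: M = 1.92×10⁻³
  molybdenum: M = 0.674×10⁻³
Silicon carbide has the largest M.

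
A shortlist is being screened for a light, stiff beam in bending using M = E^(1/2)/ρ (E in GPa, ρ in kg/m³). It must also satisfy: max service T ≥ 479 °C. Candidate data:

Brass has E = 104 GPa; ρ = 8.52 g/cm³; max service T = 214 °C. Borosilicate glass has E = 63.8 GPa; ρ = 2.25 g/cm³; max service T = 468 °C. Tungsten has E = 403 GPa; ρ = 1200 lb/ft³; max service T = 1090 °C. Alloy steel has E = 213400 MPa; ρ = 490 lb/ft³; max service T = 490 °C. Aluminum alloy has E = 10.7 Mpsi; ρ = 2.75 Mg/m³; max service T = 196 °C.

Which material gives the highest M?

Screen on constraints: max service T ≥ 479 °C. Survivors: tungsten, alloy steel.
Convert each candidate to consistent units, then evaluate M:
  tungsten: E = 403.0 GPa, ρ = 19220 kg/m³
  alloy steel: E = 213.4 GPa, ρ = 7849 kg/m³
  alloy steel: M = 1.86×10⁻³
  tungsten: M = 1.04×10⁻³
The maximum is for alloy steel.

alloy steel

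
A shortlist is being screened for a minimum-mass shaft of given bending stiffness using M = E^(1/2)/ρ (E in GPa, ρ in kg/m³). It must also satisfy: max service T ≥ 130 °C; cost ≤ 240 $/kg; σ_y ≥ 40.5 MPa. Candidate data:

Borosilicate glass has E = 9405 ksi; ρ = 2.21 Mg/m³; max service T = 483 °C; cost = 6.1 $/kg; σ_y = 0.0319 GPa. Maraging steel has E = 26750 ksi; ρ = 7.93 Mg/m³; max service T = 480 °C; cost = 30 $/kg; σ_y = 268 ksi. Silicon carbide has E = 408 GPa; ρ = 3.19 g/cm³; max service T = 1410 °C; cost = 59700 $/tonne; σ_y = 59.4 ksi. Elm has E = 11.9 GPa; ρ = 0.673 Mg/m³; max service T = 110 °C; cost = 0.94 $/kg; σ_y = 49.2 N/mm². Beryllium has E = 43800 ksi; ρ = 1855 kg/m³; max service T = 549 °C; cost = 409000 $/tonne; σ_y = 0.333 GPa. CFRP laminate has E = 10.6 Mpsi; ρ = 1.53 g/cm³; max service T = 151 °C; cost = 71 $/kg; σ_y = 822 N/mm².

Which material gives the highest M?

Screen on constraints: max service T ≥ 130 °C; cost ≤ 240 $/kg; σ_y ≥ 40.5 MPa. Survivors: maraging steel, silicon carbide, CFRP laminate.
Normalizing units and computing the index:
  maraging steel: E = 184.4 GPa, ρ = 7930 kg/m³
  silicon carbide: E = 408.0 GPa, ρ = 3190 kg/m³
  CFRP laminate: E = 73.08 GPa, ρ = 1530 kg/m³
  silicon carbide: M = 6.33×10⁻³
  CFRP laminate: M = 5.59×10⁻³
  maraging steel: M = 1.71×10⁻³
Silicon carbide has the largest M.

silicon carbide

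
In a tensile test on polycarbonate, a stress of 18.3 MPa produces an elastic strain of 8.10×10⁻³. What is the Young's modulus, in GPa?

E = σ/ε = 18.3 MPa / 8.10×10⁻³ = 2259 MPa = 2.26 GPa.

2.26 GPa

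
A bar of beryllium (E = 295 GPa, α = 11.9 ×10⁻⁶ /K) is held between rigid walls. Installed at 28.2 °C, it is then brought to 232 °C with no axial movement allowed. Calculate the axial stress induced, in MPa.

715 MPa

ΔT = 203.8 K. Constrained thermal stress σ = E·α·ΔT = 295.0×10³ MPa × 11.9×10⁻⁶ × 203.8 = 715 MPa (compressive).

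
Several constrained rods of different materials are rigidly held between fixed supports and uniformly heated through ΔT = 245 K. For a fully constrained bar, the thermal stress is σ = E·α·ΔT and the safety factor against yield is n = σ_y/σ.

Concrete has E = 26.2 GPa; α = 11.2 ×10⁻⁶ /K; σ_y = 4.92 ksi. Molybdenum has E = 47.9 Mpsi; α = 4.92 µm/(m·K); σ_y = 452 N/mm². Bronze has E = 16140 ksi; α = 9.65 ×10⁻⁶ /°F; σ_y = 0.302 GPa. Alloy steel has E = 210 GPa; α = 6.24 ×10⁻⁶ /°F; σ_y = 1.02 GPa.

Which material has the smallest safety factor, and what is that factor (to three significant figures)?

Per material, after unit conversion:
  concrete: E = 26.20, α = 11.2, σ_y = 33.92 → σ = 71.9 MPa, n = 0.472
  molybdenum: E = 330.3, α = 4.92, σ_y = 452.0 → σ = 398 MPa, n = 1.14
  bronze: E = 111.3, α = 17.4, σ_y = 302.0 → σ = 474 MPa, n = 0.638
  alloy steel: E = 210.0, α = 11.2, σ_y = 1020 → σ = 578 MPa, n = 1.77
Concrete has the lowest safety factor, n = 0.472.

concrete, n = 0.472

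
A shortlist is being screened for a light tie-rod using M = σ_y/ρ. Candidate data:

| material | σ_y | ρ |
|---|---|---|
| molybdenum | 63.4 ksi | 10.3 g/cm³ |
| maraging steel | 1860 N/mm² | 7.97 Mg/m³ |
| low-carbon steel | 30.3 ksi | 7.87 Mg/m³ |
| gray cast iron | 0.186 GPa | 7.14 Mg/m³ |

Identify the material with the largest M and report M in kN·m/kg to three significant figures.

Putting every candidate on a common basis:
  molybdenum: σ_y = 437.1 MPa, ρ = 10300 kg/m³
  maraging steel: σ_y = 1860 MPa, ρ = 7970 kg/m³
  low-carbon steel: σ_y = 208.9 MPa, ρ = 7870 kg/m³
  gray cast iron: σ_y = 186.0 MPa, ρ = 7140 kg/m³
  maraging steel: M = 233 kN·m/kg
  molybdenum: M = 42.4 kN·m/kg
  low-carbon steel: M = 26.5 kN·m/kg
  gray cast iron: M = 26.1 kN·m/kg
Maraging steel has the largest M.

maraging steel, M = 233 kN·m/kg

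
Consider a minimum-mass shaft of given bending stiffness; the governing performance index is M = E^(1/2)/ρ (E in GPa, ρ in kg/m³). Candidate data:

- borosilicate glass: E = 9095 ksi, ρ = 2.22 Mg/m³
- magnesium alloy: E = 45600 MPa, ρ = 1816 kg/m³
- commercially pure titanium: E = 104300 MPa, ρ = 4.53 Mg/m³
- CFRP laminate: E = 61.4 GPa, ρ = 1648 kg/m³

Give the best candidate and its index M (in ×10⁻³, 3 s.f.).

CFRP laminate, M = 4.75×10⁻³

Normalizing units and computing the index:
  borosilicate glass: E = 62.71 GPa, ρ = 2220 kg/m³
  magnesium alloy: E = 45.60 GPa, ρ = 1816 kg/m³
  commercially pure titanium: E = 104.3 GPa, ρ = 4530 kg/m³
  CFRP laminate: E = 61.40 GPa, ρ = 1648 kg/m³
  CFRP laminate: M = 4.75×10⁻³
  magnesium alloy: M = 3.72×10⁻³
  borosilicate glass: M = 3.57×10⁻³
  commercially pure titanium: M = 2.25×10⁻³
The maximum is for CFRP laminate.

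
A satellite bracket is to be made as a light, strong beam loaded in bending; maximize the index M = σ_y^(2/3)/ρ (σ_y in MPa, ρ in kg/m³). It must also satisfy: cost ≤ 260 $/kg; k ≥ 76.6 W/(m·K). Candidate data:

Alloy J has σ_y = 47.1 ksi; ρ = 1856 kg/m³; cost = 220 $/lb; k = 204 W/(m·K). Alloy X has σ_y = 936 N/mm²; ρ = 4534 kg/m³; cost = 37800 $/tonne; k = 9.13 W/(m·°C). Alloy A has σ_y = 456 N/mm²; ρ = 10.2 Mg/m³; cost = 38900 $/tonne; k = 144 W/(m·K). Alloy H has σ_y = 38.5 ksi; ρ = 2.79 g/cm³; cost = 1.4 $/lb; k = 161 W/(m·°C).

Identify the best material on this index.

alloy H

Screen on constraints: cost ≤ 260 $/kg; k ≥ 76.6 W/(m·K). Survivors: alloy A, alloy H.
After converting to SI:
  alloy A: σ_y = 456.0 MPa, ρ = 10200 kg/m³
  alloy H: σ_y = 265.4 MPa, ρ = 2790 kg/m³
  alloy H: M = 14.8×10⁻³
  alloy A: M = 5.81×10⁻³
Alloy H has the largest M.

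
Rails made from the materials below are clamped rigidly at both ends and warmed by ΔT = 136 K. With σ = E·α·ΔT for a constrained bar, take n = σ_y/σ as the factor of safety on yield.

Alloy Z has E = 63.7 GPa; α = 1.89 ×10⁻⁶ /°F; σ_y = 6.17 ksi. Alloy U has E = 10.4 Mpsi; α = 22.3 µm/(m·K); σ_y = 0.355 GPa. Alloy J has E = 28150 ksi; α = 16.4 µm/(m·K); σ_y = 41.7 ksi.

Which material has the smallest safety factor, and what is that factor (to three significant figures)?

alloy J, n = 0.664

Per material, after unit conversion:
  alloy Z: E = 63.70, α = 3.40, σ_y = 42.54 → σ = 29.5 MPa, n = 1.44
  alloy U: E = 71.71, α = 22.3, σ_y = 355.0 → σ = 217 MPa, n = 1.63
  alloy J: E = 194.1, α = 16.4, σ_y = 287.5 → σ = 433 MPa, n = 0.664
The minimum is alloy J at n = 0.664.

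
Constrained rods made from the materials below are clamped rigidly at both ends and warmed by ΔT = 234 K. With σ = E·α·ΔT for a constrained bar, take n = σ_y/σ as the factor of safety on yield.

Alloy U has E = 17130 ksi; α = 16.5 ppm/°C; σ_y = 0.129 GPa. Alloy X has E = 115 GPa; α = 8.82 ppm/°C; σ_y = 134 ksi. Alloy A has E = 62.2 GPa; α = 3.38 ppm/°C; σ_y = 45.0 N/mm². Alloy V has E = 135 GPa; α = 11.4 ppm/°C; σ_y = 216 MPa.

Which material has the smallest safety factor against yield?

alloy U

Per material, after unit conversion:
  alloy U: E = 118.1, α = 16.5, σ_y = 129.0 → σ = 456 MPa, n = 0.283
  alloy X: E = 115.0, α = 8.82, σ_y = 923.9 → σ = 237 MPa, n = 3.89
  alloy A: E = 62.20, α = 3.38, σ_y = 45.00 → σ = 49.2 MPa, n = 0.915
  alloy V: E = 135.0, α = 11.4, σ_y = 216.0 → σ = 360 MPa, n = 0.600
Alloy U has the lowest safety factor, n = 0.283.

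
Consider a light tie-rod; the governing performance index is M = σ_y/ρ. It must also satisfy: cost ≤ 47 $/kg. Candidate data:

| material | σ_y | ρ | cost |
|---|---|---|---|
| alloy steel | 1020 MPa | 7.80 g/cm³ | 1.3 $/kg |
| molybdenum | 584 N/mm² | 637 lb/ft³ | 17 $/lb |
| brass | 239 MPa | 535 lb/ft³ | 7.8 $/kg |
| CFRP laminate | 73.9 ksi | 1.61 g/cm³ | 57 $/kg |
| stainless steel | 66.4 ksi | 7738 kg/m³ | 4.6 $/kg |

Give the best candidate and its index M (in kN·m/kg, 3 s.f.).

Screen on constraints: cost ≤ 47 $/kg. Survivors: alloy steel, molybdenum, brass, stainless steel.
Convert each candidate to consistent units, then evaluate M:
  alloy steel: σ_y = 1020 MPa, ρ = 7800 kg/m³
  molybdenum: σ_y = 584.0 MPa, ρ = 10200 kg/m³
  brass: σ_y = 239.0 MPa, ρ = 8570 kg/m³
  stainless steel: σ_y = 457.8 MPa, ρ = 7738 kg/m³
  alloy steel: M = 131 kN·m/kg
  stainless steel: M = 59.2 kN·m/kg
  molybdenum: M = 57.2 kN·m/kg
  brass: M = 27.9 kN·m/kg
Alloy steel ranks first.

alloy steel, M = 131 kN·m/kg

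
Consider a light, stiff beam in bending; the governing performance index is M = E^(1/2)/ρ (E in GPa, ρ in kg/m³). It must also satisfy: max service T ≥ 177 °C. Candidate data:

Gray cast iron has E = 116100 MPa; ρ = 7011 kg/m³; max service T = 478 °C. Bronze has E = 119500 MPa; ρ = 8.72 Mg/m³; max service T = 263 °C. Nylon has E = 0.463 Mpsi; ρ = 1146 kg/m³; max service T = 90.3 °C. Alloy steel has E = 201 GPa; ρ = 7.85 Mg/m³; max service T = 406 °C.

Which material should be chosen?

alloy steel

Screen on constraints: max service T ≥ 177 °C. Survivors: gray cast iron, bronze, alloy steel.
Convert each candidate to consistent units, then evaluate M:
  gray cast iron: E = 116.1 GPa, ρ = 7011 kg/m³
  bronze: E = 119.5 GPa, ρ = 8720 kg/m³
  alloy steel: E = 201.0 GPa, ρ = 7850 kg/m³
  alloy steel: M = 1.81×10⁻³
  gray cast iron: M = 1.54×10⁻³
  bronze: M = 1.25×10⁻³
Highest index: alloy steel.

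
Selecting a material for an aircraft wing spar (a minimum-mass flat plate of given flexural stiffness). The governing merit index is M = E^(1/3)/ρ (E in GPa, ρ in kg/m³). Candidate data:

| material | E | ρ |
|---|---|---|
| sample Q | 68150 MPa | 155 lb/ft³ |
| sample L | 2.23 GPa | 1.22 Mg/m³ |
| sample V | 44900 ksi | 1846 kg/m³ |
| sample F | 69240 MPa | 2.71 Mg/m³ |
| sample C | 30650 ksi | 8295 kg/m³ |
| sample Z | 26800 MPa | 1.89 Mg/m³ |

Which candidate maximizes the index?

Convert each candidate to consistent units, then evaluate M:
  sample Q: E = 68.15 GPa, ρ = 2483 kg/m³
  sample L: E = 2.230 GPa, ρ = 1220 kg/m³
  sample V: E = 309.6 GPa, ρ = 1846 kg/m³
  sample F: E = 69.24 GPa, ρ = 2710 kg/m³
  sample C: E = 211.3 GPa, ρ = 8295 kg/m³
  sample Z: E = 26.80 GPa, ρ = 1890 kg/m³
  sample V: M = 3.66×10⁻³
  sample Q: M = 1.65×10⁻³
  sample Z: M = 1.58×10⁻³
  sample F: M = 1.52×10⁻³
  sample L: M = 1.07×10⁻³
  sample C: M = 0.718×10⁻³
The maximum is for sample V.

sample V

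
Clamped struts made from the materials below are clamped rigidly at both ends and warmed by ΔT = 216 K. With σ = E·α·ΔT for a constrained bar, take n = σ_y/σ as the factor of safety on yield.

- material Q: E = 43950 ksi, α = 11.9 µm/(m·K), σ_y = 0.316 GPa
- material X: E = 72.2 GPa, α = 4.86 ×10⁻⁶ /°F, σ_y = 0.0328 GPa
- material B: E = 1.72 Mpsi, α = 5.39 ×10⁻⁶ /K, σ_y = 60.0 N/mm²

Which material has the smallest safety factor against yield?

material X

With everything in SI (GPa, ×10⁻⁶/K, MPa):
  material Q: E = 303.0, α = 11.9, σ_y = 316.0 → σ = 779 MPa, n = 0.406
  material X: E = 72.20, α = 8.75, σ_y = 32.80 → σ = 136 MPa, n = 0.240
  material B: E = 11.86, α = 5.39, σ_y = 60.00 → σ = 13.8 MPa, n = 4.35
The minimum is material X at n = 0.240.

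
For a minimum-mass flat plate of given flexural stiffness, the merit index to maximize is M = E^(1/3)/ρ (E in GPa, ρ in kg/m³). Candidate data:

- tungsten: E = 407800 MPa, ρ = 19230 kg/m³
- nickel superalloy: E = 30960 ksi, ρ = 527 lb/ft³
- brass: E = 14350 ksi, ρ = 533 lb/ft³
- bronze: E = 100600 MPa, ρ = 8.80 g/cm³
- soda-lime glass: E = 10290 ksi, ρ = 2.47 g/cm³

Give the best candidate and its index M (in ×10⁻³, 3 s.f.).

Convert each candidate to consistent units, then evaluate M:
  tungsten: E = 407.8 GPa, ρ = 19230 kg/m³
  nickel superalloy: E = 213.5 GPa, ρ = 8442 kg/m³
  brass: E = 98.94 GPa, ρ = 8538 kg/m³
  bronze: E = 100.6 GPa, ρ = 8800 kg/m³
  soda-lime glass: E = 70.95 GPa, ρ = 2470 kg/m³
  soda-lime glass: M = 1.68×10⁻³
  nickel superalloy: M = 0.708×10⁻³
  brass: M = 0.542×10⁻³
  bronze: M = 0.529×10⁻³
  tungsten: M = 0.386×10⁻³
Soda-lime glass ranks first.

soda-lime glass, M = 1.68×10⁻³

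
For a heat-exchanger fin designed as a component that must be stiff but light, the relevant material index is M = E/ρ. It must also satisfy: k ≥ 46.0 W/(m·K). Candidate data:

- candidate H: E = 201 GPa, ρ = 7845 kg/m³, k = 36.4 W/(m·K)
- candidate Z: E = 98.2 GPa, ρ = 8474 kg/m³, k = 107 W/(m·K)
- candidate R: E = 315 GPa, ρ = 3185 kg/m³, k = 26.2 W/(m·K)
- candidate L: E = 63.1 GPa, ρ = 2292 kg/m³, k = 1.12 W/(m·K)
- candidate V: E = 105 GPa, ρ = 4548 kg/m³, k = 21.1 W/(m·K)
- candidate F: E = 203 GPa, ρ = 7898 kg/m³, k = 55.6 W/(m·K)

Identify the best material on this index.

candidate F

Screen on constraints: k ≥ 46.0 W/(m·K). Survivors: candidate Z, candidate F.
Per-candidate index values:
  candidate F: M = 25.7 MN·m/kg
  candidate Z: M = 11.6 MN·m/kg
Candidate F has the largest M.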